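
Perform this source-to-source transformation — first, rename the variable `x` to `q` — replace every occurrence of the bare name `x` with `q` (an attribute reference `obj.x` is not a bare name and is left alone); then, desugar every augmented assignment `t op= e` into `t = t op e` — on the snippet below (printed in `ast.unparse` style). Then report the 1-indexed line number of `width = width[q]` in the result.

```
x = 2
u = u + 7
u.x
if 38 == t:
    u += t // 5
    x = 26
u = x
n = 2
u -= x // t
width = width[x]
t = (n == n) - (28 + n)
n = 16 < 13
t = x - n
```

10

Transformed code:
q = 2
u = u + 7
u.x
if 38 == t:
    u = u + t // 5
    q = 26
u = q
n = 2
u = u - q // t
width = width[q]
t = (n == n) - (28 + n)
n = 16 < 13
t = q - n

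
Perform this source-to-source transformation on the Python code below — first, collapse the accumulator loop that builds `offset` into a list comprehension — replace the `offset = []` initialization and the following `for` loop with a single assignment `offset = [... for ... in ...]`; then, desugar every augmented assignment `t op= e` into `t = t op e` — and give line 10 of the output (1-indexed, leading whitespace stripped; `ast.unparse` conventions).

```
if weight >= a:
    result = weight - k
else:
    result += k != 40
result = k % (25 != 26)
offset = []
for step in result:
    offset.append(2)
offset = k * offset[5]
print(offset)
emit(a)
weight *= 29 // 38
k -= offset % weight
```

weight = weight * (29 // 38)

Transformed code:
if weight >= a:
    result = weight - k
else:
    result = result + (k != 40)
result = k % (25 != 26)
offset = [2 for step in result]
offset = k * offset[5]
print(offset)
emit(a)
weight = weight * (29 // 38)
k = k - offset % weight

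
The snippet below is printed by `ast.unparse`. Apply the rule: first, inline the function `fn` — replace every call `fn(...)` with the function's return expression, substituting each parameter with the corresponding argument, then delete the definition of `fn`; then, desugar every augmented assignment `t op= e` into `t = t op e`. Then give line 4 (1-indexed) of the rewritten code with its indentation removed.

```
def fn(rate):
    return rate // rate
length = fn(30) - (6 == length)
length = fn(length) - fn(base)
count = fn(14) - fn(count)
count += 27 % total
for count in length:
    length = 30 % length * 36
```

Transformed code:
length = 30 // 30 - (6 == length)
length = length // length - base // base
count = 14 // 14 - count // count
count = count + 27 % total
for count in length:
    length = 30 % length * 36

count = count + 27 % total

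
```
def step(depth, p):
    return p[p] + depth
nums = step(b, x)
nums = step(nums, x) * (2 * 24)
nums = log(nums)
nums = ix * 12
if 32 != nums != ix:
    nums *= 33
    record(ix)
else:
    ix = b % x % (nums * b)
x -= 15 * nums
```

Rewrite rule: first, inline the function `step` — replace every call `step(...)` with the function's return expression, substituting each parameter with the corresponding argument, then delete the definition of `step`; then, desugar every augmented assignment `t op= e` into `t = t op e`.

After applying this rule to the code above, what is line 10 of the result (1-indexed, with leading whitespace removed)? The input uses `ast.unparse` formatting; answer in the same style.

Transformed code:
nums = x[x] + b
nums = (x[x] + nums) * (2 * 24)
nums = log(nums)
nums = ix * 12
if 32 != nums != ix:
    nums = nums * 33
    record(ix)
else:
    ix = b % x % (nums * b)
x = x - 15 * nums

x = x - 15 * nums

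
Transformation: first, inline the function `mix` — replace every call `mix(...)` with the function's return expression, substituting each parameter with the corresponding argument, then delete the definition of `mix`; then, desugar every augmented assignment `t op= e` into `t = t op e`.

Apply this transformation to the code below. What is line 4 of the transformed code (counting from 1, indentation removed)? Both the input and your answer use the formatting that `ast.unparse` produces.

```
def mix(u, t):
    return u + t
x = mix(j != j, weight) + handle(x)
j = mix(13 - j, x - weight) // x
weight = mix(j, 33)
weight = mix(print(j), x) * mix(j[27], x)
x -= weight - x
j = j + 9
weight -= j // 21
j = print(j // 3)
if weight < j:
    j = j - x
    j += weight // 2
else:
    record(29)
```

weight = (print(j) + x) * (j[27] + x)

Transformed code:
x = (j != j) + weight + handle(x)
j = (13 - j + (x - weight)) // x
weight = j + 33
weight = (print(j) + x) * (j[27] + x)
x = x - (weight - x)
j = j + 9
weight = weight - j // 21
j = print(j // 3)
if weight < j:
    j = j - x
    j = j + weight // 2
else:
    record(29)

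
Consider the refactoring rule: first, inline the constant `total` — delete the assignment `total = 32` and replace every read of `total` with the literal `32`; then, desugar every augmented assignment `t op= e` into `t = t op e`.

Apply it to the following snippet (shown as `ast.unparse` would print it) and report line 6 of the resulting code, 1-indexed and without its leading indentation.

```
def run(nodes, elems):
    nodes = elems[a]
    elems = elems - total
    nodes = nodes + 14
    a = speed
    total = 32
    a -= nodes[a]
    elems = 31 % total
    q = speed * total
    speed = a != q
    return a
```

a = a - nodes[a]

Transformed code:
def run(nodes, elems):
    nodes = elems[a]
    elems = elems - 32
    nodes = nodes + 14
    a = speed
    a = a - nodes[a]
    elems = 31 % 32
    q = speed * 32
    speed = a != q
    return a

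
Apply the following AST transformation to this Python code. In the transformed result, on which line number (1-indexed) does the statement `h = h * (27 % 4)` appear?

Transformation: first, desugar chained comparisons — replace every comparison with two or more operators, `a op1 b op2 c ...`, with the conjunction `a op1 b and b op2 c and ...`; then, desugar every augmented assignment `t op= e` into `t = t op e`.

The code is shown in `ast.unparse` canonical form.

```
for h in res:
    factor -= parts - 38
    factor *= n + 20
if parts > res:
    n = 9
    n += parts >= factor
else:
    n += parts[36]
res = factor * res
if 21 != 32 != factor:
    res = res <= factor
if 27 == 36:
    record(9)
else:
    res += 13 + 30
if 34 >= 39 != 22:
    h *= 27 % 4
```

Transformed code:
for h in res:
    factor = factor - (parts - 38)
    factor = factor * (n + 20)
if parts > res:
    n = 9
    n = n + (parts >= factor)
else:
    n = n + parts[36]
res = factor * res
if 21 != 32 and 32 != factor:
    res = res <= factor
if 27 == 36:
    record(9)
else:
    res = res + (13 + 30)
if 34 >= 39 and 39 != 22:
    h = h * (27 % 4)

17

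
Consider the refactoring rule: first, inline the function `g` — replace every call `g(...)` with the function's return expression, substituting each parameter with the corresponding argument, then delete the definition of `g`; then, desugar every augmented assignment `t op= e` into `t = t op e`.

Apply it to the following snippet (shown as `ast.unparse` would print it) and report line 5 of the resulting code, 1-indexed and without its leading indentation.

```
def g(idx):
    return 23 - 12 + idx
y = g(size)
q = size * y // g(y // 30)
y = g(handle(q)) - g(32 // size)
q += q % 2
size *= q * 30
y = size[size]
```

size = size * (q * 30)

Transformed code:
y = 23 - 12 + size
q = size * y // (23 - 12 + y // 30)
y = 23 - 12 + handle(q) - (23 - 12 + 32 // size)
q = q + q % 2
size = size * (q * 30)
y = size[size]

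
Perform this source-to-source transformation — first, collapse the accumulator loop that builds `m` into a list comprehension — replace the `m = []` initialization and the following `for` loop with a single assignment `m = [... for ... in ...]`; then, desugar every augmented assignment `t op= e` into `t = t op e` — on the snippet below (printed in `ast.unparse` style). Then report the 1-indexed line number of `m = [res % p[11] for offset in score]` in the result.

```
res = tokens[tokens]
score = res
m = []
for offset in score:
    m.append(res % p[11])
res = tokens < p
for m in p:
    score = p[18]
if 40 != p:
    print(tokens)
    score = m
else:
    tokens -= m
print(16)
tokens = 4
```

Transformed code:
res = tokens[tokens]
score = res
m = [res % p[11] for offset in score]
res = tokens < p
for m in p:
    score = p[18]
if 40 != p:
    print(tokens)
    score = m
else:
    tokens = tokens - m
print(16)
tokens = 4

3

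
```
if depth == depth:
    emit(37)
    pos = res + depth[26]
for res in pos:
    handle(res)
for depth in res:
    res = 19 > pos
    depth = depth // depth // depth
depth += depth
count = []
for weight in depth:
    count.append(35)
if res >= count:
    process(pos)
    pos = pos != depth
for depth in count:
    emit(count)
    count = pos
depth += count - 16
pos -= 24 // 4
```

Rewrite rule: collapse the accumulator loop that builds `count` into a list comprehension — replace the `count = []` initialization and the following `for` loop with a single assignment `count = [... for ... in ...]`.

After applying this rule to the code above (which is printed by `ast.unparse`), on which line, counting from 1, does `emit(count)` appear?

15

Transformed code:
if depth == depth:
    emit(37)
    pos = res + depth[26]
for res in pos:
    handle(res)
for depth in res:
    res = 19 > pos
    depth = depth // depth // depth
depth += depth
count = [35 for weight in depth]
if res >= count:
    process(pos)
    pos = pos != depth
for depth in count:
    emit(count)
    count = pos
depth += count - 16
pos -= 24 // 4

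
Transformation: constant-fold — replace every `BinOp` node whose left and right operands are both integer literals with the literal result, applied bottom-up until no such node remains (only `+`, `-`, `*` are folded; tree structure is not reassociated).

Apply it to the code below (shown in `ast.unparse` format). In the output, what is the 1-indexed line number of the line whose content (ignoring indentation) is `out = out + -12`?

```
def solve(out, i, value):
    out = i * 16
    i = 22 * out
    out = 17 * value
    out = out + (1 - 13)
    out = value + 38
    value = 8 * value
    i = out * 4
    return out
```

Transformed code:
def solve(out, i, value):
    out = i * 16
    i = 22 * out
    out = 17 * value
    out = out + -12
    out = value + 38
    value = 8 * value
    i = out * 4
    return out

5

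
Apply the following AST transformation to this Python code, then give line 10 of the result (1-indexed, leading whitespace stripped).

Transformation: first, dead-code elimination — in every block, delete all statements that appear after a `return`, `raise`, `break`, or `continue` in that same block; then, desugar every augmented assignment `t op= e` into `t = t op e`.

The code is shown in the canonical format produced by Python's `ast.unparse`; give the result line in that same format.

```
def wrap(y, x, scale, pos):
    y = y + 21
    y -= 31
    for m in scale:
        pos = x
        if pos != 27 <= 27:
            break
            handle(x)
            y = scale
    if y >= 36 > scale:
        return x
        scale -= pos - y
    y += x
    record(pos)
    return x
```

y = y + x

Transformed code:
def wrap(y, x, scale, pos):
    y = y + 21
    y = y - 31
    for m in scale:
        pos = x
        if pos != 27 <= 27:
            break
    if y >= 36 > scale:
        return x
    y = y + x
    record(pos)
    return x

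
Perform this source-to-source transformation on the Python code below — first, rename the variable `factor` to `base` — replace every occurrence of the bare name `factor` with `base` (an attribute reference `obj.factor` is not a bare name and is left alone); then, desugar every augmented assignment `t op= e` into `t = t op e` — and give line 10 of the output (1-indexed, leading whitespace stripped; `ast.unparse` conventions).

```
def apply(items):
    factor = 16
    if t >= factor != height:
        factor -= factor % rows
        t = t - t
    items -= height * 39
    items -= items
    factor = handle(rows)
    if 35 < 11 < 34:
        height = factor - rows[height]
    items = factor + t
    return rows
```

height = base - rows[height]

Transformed code:
def apply(items):
    base = 16
    if t >= base != height:
        base = base - base % rows
        t = t - t
    items = items - height * 39
    items = items - items
    base = handle(rows)
    if 35 < 11 < 34:
        height = base - rows[height]
    items = base + t
    return rows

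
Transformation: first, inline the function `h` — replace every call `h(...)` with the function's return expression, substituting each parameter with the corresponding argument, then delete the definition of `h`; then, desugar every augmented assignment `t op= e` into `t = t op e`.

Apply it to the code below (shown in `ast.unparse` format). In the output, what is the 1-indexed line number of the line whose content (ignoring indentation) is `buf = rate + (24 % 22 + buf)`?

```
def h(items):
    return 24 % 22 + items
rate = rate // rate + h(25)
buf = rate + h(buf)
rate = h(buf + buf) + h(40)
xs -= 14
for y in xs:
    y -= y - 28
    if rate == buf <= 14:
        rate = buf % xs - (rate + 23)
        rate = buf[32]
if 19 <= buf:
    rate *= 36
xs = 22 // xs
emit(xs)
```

Transformed code:
rate = rate // rate + (24 % 22 + 25)
buf = rate + (24 % 22 + buf)
rate = 24 % 22 + (buf + buf) + (24 % 22 + 40)
xs = xs - 14
for y in xs:
    y = y - (y - 28)
    if rate == buf <= 14:
        rate = buf % xs - (rate + 23)
        rate = buf[32]
if 19 <= buf:
    rate = rate * 36
xs = 22 // xs
emit(xs)

2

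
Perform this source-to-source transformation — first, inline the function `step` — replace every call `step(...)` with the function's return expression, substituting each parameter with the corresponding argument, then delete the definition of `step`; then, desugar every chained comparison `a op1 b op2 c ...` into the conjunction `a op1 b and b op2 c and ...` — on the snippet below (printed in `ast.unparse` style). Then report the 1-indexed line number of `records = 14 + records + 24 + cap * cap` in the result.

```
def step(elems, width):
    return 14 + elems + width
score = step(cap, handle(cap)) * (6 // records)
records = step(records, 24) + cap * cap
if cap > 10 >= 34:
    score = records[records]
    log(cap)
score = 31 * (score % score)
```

2

Transformed code:
score = (14 + cap + handle(cap)) * (6 // records)
records = 14 + records + 24 + cap * cap
if cap > 10 and 10 >= 34:
    score = records[records]
    log(cap)
score = 31 * (score % score)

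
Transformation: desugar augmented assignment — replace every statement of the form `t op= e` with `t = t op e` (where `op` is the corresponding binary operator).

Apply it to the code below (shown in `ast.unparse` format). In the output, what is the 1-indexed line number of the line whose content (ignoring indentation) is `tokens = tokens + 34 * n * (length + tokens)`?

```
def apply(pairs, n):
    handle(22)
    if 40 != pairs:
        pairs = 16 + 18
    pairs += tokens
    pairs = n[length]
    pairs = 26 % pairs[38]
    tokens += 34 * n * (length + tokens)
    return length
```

Transformed code:
def apply(pairs, n):
    handle(22)
    if 40 != pairs:
        pairs = 16 + 18
    pairs = pairs + tokens
    pairs = n[length]
    pairs = 26 % pairs[38]
    tokens = tokens + 34 * n * (length + tokens)
    return length

8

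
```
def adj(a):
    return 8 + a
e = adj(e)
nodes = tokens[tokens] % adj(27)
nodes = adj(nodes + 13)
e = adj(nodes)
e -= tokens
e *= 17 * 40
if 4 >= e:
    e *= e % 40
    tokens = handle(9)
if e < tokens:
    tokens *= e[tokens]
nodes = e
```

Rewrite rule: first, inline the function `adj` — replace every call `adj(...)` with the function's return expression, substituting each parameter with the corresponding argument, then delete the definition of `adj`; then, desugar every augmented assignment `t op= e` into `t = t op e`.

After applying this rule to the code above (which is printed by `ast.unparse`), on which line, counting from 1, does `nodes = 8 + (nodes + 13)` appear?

Transformed code:
e = 8 + e
nodes = tokens[tokens] % (8 + 27)
nodes = 8 + (nodes + 13)
e = 8 + nodes
e = e - tokens
e = e * (17 * 40)
if 4 >= e:
    e = e * (e % 40)
    tokens = handle(9)
if e < tokens:
    tokens = tokens * e[tokens]
nodes = e

3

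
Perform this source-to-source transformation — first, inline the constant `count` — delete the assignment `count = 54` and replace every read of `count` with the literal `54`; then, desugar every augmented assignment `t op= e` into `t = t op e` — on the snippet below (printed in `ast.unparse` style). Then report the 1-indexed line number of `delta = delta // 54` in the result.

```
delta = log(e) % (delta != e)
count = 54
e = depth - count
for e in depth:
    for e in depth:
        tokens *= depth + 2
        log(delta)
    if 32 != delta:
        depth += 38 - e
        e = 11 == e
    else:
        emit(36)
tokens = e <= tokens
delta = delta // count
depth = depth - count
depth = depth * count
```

13

Transformed code:
delta = log(e) % (delta != e)
e = depth - 54
for e in depth:
    for e in depth:
        tokens = tokens * (depth + 2)
        log(delta)
    if 32 != delta:
        depth = depth + (38 - e)
        e = 11 == e
    else:
        emit(36)
tokens = e <= tokens
delta = delta // 54
depth = depth - 54
depth = depth * 54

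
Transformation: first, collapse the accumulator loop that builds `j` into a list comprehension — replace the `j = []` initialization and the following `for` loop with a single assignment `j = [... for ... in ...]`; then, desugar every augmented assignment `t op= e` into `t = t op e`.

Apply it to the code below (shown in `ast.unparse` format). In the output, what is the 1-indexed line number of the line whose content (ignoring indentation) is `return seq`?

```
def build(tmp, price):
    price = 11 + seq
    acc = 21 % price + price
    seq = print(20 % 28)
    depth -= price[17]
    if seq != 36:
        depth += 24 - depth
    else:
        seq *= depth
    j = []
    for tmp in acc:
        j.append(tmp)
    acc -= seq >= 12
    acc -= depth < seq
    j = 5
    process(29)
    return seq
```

Transformed code:
def build(tmp, price):
    price = 11 + seq
    acc = 21 % price + price
    seq = print(20 % 28)
    depth = depth - price[17]
    if seq != 36:
        depth = depth + (24 - depth)
    else:
        seq = seq * depth
    j = [tmp for tmp in acc]
    acc = acc - (seq >= 12)
    acc = acc - (depth < seq)
    j = 5
    process(29)
    return seq

15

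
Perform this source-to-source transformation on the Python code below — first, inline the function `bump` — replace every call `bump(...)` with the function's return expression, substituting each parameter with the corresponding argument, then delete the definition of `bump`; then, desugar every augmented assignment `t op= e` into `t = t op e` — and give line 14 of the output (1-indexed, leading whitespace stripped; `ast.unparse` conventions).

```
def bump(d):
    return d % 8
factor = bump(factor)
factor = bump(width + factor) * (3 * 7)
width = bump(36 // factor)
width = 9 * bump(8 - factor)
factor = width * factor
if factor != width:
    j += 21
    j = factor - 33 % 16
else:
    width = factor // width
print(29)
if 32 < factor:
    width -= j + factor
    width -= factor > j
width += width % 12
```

width = width - (factor > j)

Transformed code:
factor = factor % 8
factor = (width + factor) % 8 * (3 * 7)
width = 36 // factor % 8
width = 9 * ((8 - factor) % 8)
factor = width * factor
if factor != width:
    j = j + 21
    j = factor - 33 % 16
else:
    width = factor // width
print(29)
if 32 < factor:
    width = width - (j + factor)
    width = width - (factor > j)
width = width + width % 12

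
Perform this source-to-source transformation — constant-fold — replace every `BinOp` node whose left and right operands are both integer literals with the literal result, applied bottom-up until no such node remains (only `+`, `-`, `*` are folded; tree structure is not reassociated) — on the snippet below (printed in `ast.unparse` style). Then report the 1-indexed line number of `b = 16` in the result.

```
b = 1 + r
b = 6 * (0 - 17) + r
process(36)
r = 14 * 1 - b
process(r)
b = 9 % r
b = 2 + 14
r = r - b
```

7

Transformed code:
b = 1 + r
b = -102 + r
process(36)
r = 14 - b
process(r)
b = 9 % r
b = 16
r = r - b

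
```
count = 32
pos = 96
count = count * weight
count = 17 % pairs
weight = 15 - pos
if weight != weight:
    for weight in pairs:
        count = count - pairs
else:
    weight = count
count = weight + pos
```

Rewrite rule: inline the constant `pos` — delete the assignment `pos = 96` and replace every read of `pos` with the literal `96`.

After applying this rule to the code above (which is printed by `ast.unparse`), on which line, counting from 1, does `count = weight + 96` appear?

10

Transformed code:
count = 32
count = count * weight
count = 17 % pairs
weight = 15 - 96
if weight != weight:
    for weight in pairs:
        count = count - pairs
else:
    weight = count
count = weight + 96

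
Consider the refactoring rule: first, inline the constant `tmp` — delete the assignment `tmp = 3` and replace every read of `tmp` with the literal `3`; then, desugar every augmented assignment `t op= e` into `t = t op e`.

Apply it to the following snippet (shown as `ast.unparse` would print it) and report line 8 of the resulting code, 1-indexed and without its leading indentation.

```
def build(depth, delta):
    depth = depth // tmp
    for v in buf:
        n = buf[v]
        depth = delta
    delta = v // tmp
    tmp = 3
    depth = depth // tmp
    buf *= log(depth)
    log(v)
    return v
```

buf = buf * log(depth)

Transformed code:
def build(depth, delta):
    depth = depth // 3
    for v in buf:
        n = buf[v]
        depth = delta
    delta = v // 3
    depth = depth // 3
    buf = buf * log(depth)
    log(v)
    return v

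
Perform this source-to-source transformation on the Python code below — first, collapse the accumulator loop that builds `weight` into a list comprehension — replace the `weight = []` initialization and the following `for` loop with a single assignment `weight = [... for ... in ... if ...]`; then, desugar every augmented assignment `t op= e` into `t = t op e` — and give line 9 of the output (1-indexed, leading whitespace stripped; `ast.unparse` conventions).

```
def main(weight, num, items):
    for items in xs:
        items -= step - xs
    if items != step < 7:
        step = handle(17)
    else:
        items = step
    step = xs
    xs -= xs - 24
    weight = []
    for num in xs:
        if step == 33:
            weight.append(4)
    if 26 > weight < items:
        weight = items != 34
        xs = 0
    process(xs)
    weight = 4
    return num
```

Transformed code:
def main(weight, num, items):
    for items in xs:
        items = items - (step - xs)
    if items != step < 7:
        step = handle(17)
    else:
        items = step
    step = xs
    xs = xs - (xs - 24)
    weight = [4 for num in xs if step == 33]
    if 26 > weight < items:
        weight = items != 34
        xs = 0
    process(xs)
    weight = 4
    return num

xs = xs - (xs - 24)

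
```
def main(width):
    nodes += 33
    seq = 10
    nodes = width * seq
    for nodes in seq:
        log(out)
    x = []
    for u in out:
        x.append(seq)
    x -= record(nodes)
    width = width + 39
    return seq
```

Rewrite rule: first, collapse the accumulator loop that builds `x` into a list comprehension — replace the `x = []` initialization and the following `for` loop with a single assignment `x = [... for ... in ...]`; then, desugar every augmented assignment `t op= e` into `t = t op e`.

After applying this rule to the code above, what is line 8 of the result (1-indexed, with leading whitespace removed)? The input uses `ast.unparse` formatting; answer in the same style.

Transformed code:
def main(width):
    nodes = nodes + 33
    seq = 10
    nodes = width * seq
    for nodes in seq:
        log(out)
    x = [seq for u in out]
    x = x - record(nodes)
    width = width + 39
    return seq

x = x - record(nodes)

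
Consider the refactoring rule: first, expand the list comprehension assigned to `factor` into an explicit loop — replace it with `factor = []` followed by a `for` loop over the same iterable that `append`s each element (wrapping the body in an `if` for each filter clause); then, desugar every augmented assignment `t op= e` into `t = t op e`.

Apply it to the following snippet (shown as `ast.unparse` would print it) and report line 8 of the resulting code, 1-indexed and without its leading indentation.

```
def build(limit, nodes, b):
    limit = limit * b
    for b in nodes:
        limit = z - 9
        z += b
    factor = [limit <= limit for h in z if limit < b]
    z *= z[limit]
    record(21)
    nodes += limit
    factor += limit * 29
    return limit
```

Transformed code:
def build(limit, nodes, b):
    limit = limit * b
    for b in nodes:
        limit = z - 9
        z = z + b
    factor = []
    for h in z:
        if limit < b:
            factor.append(limit <= limit)
    z = z * z[limit]
    record(21)
    nodes = nodes + limit
    factor = factor + limit * 29
    return limit

if limit < b:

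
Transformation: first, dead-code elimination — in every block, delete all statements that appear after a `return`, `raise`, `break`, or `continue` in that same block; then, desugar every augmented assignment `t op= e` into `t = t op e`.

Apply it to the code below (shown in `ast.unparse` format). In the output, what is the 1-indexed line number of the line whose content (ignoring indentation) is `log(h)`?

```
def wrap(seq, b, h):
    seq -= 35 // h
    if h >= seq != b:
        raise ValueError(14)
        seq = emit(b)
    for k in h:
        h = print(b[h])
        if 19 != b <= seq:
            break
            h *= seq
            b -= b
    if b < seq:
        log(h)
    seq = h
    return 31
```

10

Transformed code:
def wrap(seq, b, h):
    seq = seq - 35 // h
    if h >= seq != b:
        raise ValueError(14)
    for k in h:
        h = print(b[h])
        if 19 != b <= seq:
            break
    if b < seq:
        log(h)
    seq = h
    return 31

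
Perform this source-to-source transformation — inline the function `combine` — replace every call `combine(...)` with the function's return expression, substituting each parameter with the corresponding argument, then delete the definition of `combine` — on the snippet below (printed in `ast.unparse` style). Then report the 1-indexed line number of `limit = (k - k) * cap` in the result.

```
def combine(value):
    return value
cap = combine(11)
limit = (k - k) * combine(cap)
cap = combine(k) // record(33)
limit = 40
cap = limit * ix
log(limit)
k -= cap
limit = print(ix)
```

2

Transformed code:
cap = 11
limit = (k - k) * cap
cap = k // record(33)
limit = 40
cap = limit * ix
log(limit)
k -= cap
limit = print(ix)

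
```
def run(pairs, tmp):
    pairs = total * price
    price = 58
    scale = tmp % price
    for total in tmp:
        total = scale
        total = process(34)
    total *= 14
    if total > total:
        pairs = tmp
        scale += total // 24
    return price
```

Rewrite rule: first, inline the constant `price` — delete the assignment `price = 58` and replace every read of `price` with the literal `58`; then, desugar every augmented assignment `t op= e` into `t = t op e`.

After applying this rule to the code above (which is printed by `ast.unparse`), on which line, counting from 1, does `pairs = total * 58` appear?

2

Transformed code:
def run(pairs, tmp):
    pairs = total * 58
    scale = tmp % 58
    for total in tmp:
        total = scale
        total = process(34)
    total = total * 14
    if total > total:
        pairs = tmp
        scale = scale + total // 24
    return 58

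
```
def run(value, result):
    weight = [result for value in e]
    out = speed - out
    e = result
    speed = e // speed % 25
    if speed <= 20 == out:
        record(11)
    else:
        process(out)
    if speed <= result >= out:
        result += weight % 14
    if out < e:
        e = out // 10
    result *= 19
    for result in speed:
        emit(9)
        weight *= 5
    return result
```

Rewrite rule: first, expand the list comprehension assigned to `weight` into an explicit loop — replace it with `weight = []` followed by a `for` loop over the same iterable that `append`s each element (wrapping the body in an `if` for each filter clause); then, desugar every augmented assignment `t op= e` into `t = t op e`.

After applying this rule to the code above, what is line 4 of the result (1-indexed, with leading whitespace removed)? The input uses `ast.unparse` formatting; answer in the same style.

weight.append(result)

Transformed code:
def run(value, result):
    weight = []
    for value in e:
        weight.append(result)
    out = speed - out
    e = result
    speed = e // speed % 25
    if speed <= 20 == out:
        record(11)
    else:
        process(out)
    if speed <= result >= out:
        result = result + weight % 14
    if out < e:
        e = out // 10
    result = result * 19
    for result in speed:
        emit(9)
        weight = weight * 5
    return result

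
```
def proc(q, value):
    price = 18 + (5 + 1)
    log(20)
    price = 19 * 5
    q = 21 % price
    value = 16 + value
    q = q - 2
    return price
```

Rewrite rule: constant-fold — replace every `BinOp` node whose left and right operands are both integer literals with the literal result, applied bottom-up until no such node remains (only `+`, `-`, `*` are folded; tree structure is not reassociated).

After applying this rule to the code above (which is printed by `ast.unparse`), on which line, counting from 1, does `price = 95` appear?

Transformed code:
def proc(q, value):
    price = 24
    log(20)
    price = 95
    q = 21 % price
    value = 16 + value
    q = q - 2
    return price

4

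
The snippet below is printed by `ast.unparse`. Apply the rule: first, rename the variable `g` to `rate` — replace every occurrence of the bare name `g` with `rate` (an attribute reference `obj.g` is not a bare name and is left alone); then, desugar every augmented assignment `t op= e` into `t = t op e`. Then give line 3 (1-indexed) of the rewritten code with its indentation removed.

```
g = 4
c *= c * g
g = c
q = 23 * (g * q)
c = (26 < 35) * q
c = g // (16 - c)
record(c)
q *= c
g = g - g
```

Transformed code:
rate = 4
c = c * (c * rate)
rate = c
q = 23 * (rate * q)
c = (26 < 35) * q
c = rate // (16 - c)
record(c)
q = q * c
rate = rate - rate

rate = c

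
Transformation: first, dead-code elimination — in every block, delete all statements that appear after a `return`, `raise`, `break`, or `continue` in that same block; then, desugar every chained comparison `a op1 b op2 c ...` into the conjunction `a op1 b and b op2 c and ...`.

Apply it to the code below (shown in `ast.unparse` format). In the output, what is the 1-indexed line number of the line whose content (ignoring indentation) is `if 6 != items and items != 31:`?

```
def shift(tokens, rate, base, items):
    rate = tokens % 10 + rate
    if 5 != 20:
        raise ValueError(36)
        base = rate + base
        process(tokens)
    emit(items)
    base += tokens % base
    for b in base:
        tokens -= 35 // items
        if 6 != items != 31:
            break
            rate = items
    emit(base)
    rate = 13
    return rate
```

Transformed code:
def shift(tokens, rate, base, items):
    rate = tokens % 10 + rate
    if 5 != 20:
        raise ValueError(36)
    emit(items)
    base += tokens % base
    for b in base:
        tokens -= 35 // items
        if 6 != items and items != 31:
            break
    emit(base)
    rate = 13
    return rate

9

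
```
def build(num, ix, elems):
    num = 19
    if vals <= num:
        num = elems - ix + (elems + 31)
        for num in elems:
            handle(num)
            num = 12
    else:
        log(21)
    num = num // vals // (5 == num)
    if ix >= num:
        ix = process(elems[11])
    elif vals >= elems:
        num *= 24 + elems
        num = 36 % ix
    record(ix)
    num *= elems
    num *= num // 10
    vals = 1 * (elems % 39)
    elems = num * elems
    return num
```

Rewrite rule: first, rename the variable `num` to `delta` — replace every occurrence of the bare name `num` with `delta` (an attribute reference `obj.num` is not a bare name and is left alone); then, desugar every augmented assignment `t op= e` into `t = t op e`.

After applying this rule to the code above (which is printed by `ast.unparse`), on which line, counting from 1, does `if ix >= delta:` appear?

Transformed code:
def build(delta, ix, elems):
    delta = 19
    if vals <= delta:
        delta = elems - ix + (elems + 31)
        for delta in elems:
            handle(delta)
            delta = 12
    else:
        log(21)
    delta = delta // vals // (5 == delta)
    if ix >= delta:
        ix = process(elems[11])
    elif vals >= elems:
        delta = delta * (24 + elems)
        delta = 36 % ix
    record(ix)
    delta = delta * elems
    delta = delta * (delta // 10)
    vals = 1 * (elems % 39)
    elems = delta * elems
    return delta

11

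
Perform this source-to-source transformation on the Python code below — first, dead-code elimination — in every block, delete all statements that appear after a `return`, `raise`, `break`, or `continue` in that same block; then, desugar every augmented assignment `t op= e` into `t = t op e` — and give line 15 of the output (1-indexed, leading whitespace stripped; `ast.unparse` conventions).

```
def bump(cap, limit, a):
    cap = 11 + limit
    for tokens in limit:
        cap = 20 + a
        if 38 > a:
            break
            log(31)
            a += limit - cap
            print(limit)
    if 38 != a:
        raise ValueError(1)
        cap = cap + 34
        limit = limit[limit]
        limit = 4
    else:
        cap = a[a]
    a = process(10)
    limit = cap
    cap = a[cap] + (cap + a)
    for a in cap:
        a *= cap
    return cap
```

Transformed code:
def bump(cap, limit, a):
    cap = 11 + limit
    for tokens in limit:
        cap = 20 + a
        if 38 > a:
            break
    if 38 != a:
        raise ValueError(1)
    else:
        cap = a[a]
    a = process(10)
    limit = cap
    cap = a[cap] + (cap + a)
    for a in cap:
        a = a * cap
    return cap

a = a * cap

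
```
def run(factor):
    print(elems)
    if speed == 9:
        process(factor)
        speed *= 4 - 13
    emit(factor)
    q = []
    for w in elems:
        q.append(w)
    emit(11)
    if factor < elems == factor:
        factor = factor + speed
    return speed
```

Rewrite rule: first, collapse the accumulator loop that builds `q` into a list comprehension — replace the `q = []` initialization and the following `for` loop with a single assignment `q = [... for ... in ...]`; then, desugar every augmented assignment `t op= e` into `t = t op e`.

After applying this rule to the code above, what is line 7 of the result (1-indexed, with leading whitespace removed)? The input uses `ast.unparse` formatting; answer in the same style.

q = [w for w in elems]

Transformed code:
def run(factor):
    print(elems)
    if speed == 9:
        process(factor)
        speed = speed * (4 - 13)
    emit(factor)
    q = [w for w in elems]
    emit(11)
    if factor < elems == factor:
        factor = factor + speed
    return speed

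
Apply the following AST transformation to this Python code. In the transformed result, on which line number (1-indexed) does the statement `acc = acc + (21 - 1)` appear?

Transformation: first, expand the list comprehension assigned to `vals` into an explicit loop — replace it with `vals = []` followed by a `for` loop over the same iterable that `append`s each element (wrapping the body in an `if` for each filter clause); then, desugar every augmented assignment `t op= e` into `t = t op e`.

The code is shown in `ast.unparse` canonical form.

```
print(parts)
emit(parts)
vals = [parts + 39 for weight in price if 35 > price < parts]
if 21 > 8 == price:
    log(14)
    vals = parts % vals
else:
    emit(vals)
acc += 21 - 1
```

12

Transformed code:
print(parts)
emit(parts)
vals = []
for weight in price:
    if 35 > price < parts:
        vals.append(parts + 39)
if 21 > 8 == price:
    log(14)
    vals = parts % vals
else:
    emit(vals)
acc = acc + (21 - 1)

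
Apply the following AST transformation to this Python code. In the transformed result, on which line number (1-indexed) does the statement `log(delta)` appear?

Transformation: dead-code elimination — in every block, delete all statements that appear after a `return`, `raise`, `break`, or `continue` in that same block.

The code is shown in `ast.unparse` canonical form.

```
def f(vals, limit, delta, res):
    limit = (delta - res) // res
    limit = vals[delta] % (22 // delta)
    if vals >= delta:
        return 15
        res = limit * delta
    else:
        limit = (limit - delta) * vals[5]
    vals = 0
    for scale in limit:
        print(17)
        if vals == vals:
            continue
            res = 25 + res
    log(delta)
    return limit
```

13

Transformed code:
def f(vals, limit, delta, res):
    limit = (delta - res) // res
    limit = vals[delta] % (22 // delta)
    if vals >= delta:
        return 15
    else:
        limit = (limit - delta) * vals[5]
    vals = 0
    for scale in limit:
        print(17)
        if vals == vals:
            continue
    log(delta)
    return limit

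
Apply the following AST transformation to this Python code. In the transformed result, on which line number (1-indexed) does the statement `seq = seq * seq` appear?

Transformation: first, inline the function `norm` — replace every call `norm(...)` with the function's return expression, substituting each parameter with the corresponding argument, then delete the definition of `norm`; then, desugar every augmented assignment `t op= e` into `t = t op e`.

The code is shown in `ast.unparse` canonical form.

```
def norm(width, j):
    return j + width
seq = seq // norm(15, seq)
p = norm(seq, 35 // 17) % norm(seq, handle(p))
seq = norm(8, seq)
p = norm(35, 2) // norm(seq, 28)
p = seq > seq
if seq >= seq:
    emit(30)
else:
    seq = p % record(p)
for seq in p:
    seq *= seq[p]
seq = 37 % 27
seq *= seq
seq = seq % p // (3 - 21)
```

Transformed code:
seq = seq // (seq + 15)
p = (35 // 17 + seq) % (handle(p) + seq)
seq = seq + 8
p = (2 + 35) // (28 + seq)
p = seq > seq
if seq >= seq:
    emit(30)
else:
    seq = p % record(p)
for seq in p:
    seq = seq * seq[p]
seq = 37 % 27
seq = seq * seq
seq = seq % p // (3 - 21)

13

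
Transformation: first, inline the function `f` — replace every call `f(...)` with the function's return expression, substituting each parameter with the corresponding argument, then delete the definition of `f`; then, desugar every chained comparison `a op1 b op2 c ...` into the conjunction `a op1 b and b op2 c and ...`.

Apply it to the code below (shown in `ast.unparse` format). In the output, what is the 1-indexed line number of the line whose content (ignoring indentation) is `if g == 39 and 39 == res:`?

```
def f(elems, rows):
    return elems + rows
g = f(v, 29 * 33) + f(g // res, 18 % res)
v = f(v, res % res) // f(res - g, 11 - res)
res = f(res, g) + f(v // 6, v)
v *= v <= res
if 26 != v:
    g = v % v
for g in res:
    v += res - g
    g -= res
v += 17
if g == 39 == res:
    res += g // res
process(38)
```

11

Transformed code:
g = v + 29 * 33 + (g // res + 18 % res)
v = (v + res % res) // (res - g + (11 - res))
res = res + g + (v // 6 + v)
v *= v <= res
if 26 != v:
    g = v % v
for g in res:
    v += res - g
    g -= res
v += 17
if g == 39 and 39 == res:
    res += g // res
process(38)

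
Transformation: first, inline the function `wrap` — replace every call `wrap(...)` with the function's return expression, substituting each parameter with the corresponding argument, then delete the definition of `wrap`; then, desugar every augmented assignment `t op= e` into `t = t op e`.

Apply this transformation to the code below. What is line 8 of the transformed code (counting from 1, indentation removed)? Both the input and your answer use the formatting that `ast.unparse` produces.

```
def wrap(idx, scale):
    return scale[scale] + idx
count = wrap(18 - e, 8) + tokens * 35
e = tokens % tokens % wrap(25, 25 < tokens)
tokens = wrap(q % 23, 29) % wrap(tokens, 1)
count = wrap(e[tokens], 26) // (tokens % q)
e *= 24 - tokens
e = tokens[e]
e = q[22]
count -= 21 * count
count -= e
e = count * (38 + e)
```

count = count - 21 * count

Transformed code:
count = 8[8] + (18 - e) + tokens * 35
e = tokens % tokens % ((25 < tokens)[25 < tokens] + 25)
tokens = (29[29] + q % 23) % (1[1] + tokens)
count = (26[26] + e[tokens]) // (tokens % q)
e = e * (24 - tokens)
e = tokens[e]
e = q[22]
count = count - 21 * count
count = count - e
e = count * (38 + e)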